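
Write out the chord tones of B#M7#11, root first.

B#, D##, F##, A##, E##

B#M7#11 is a major seventh sharp eleven built on B#.
root → B#
3rd (major 3rd) → D##
5th (perfect 5th) → F##
7th (major 7th) → A##
11th (augmented 11th) → E##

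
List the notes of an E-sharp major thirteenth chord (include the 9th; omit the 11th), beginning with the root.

E-sharp  G-double-sharp  B-sharp  D-double-sharp  F-double-sharp  C-double-sharp

Root E-sharp, quality major thirteenth:
E-sharp — root
G-double-sharp — major 3rd
B-sharp — perfect 5th
D-double-sharp — major 7th
F-double-sharp — major 9th
C-double-sharp — major 13th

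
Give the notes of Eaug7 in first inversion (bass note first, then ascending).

G#  B#  D  E

In root position, Eaug7 is E–G#–B#–D.
First inversion puts the third (G#) in the bass.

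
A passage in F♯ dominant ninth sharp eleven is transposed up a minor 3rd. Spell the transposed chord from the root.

A, C-sharp, E, G, B, D-sharp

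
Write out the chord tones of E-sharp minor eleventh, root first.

E#, G#, B#, D#, F##, A#

Root E#, quality minor eleventh:
- root: E#
- minor 3rd: G#
- perfect 5th: B#
- minor 7th: D#
- major 9th: F##
- perfect 11th: A#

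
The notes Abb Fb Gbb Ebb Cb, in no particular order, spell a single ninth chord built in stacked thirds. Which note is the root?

Arranged so that each adjacent pair is a third by letter name: Fb – Abb – Cb – Ebb – Gbb.
The bottom of that stack, Fb, is the root (this is Fb minor seventh flat nine).

Fb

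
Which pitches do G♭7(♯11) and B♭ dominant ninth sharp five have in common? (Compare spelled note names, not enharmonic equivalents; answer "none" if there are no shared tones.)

G♭7(♯11): Gb Bb Db Fb C
B♭ dominant ninth sharp five: Bb D F# Ab C
Common to both → Bb, C.

Bb C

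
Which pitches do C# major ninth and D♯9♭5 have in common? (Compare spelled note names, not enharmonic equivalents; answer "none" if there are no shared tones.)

C# major ninth = C#, E#, G#, B#, D#.
D♯9♭5 = D#, F##, A, C#, E#.
Shared: C#, E#, D#.

C#, E#, D#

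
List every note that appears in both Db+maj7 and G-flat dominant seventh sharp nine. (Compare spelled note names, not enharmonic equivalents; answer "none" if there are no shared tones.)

Db, A

Db+maj7: Db F A C
G-flat dominant seventh sharp nine: Gb Bb Db Fb A
Common to both → Db, A.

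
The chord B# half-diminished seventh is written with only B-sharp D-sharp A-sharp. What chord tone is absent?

F-sharp

The full B# half-diminished seventh chord is B-sharp, D-sharp, F-sharp, A-sharp.
Comparing with the voicing, the diminished 5th (5th) — F-sharp — is absent.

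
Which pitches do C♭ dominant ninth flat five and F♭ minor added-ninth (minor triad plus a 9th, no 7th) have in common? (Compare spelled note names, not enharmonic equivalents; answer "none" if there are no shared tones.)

C♭ dominant ninth flat five: C-flat E-flat G-double-flat B-double-flat D-flat
F♭ minor added-ninth: F-flat A-double-flat C-flat G-flat
Common to both → C-flat.

C-flat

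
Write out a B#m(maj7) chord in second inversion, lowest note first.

F## – A## – B# – D#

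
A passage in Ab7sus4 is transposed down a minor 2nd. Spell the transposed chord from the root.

G C D F

Ab down a minor 2nd → G. New chord: G dominant seventh suspended fourth.
- root: G
- perfect 4th: C
- perfect 5th: D
- minor 7th: F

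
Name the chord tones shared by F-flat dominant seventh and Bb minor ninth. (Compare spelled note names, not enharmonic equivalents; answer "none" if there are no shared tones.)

A♭

F-flat dominant seventh: F♭ A♭ C♭ E𝄫
Bb minor ninth: B♭ D♭ F A♭ C
Common to both → A♭.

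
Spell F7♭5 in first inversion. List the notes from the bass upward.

A, C♭, E♭, F

In root position, F7♭5 is F–A–C♭–E♭.
First inversion puts the third (A) in the bass.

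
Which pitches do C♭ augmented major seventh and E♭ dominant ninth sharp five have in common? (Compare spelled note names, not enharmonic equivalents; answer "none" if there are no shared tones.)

C♭ augmented major seventh = Cb, Eb, G, Bb.
E♭ dominant ninth sharp five = Eb, G, B, Db, F.
Shared: Eb, G.

Eb – G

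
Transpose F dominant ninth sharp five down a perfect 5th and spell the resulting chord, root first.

Bb D F# Ab C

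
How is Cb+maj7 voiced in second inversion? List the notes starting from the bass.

G, Bb, Cb, Eb

Cb+maj7 = Cb–Eb–G–Bb; second inversion → fifth (G) lowest.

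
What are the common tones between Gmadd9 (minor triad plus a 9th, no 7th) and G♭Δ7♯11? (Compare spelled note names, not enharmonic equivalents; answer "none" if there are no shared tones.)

Gmadd9 = G, B♭, D, A.
G♭Δ7♯11 = G♭, B♭, D♭, F, C.
Shared: B♭.

B♭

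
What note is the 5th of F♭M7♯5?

C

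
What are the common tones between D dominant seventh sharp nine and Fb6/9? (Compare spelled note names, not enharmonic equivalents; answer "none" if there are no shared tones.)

D dominant seventh sharp nine = D, F#, A, C, E#.
Fb6/9 = Fb, Ab, Cb, Db, Gb.
Shared: none.

none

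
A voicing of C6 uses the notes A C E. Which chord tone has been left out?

C6 = C, E, G, A. The voicing lacks the 5th (perfect 5th), G.

G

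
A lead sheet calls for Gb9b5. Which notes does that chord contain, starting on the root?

Root Gb, quality dominant ninth flat five:
Root: Gb
Major 3rd (3rd): Bb
Diminished 5th (5th): Dbb
Minor 7th (7th): Fb
Major 9th (9th): Ab

Gb, Bb, Dbb, Fb, Ab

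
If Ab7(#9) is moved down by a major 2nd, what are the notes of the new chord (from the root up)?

Ab down a major 2nd → Gb. New chord: Gb dominant seventh sharp nine.
- root: Gb
- major 3rd: Bb
- perfect 5th: Db
- minor 7th: Fb
- augmented 9th: A

Gb Bb Db Fb A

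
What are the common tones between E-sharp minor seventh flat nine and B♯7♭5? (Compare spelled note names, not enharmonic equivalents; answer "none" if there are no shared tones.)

B#, F#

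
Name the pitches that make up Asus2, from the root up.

Asus2: suspended second on A.
root → A
2nd (major 2nd) → B
5th (perfect 5th) → E

A B E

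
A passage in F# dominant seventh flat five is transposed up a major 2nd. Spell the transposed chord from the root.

Transposed root: F# → G# (major 2nd up). So we spell G# dominant seventh flat five:
root → G#
3rd (major 3rd) → B#
5th (diminished 5th) → D
7th (minor 7th) → F#

G# B# D F#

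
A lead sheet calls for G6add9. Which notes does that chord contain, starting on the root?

G6add9 is a six-nine built on G.
root → G
3rd (major 3rd) → B
5th (perfect 5th) → D
6th (major 6th) → E
9th (major 9th) → A

G B D E A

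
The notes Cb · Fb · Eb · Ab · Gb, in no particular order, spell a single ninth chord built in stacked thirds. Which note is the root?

Stacking in thirds gives Fb – Ab – Cb – Eb – Gb, so Fb is the root — Fb major ninth.

Fb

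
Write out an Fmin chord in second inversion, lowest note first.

C – F – Ab

In root position, Fmin is F–Ab–C.
Second inversion puts the fifth (C) in the bass.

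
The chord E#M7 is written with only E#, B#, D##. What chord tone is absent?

E#M7 = E#, G##, B#, D##. The voicing lacks the 3rd (major 3rd), G##.

G##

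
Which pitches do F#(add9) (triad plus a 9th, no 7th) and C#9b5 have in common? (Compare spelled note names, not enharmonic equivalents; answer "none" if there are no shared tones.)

C#

F#(add9) = F#, A#, C#, G#.
C#9b5 = C#, E#, G, B, D#.
Shared: C#.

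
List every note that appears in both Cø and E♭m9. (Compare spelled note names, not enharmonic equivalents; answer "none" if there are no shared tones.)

Cø: C E♭ G♭ B♭
E♭m9: E♭ G♭ B♭ D♭ F
Common to both → E♭, G♭, B♭.

E♭, G♭, B♭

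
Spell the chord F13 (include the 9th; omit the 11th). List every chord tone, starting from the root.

F A C Eb G D

F13: dominant thirteenth on F.
F — root
A — major 3rd
C — perfect 5th
Eb — minor 7th
G — major 9th
D — major 13th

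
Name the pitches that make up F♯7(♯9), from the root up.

F# A# C# E G##

Root F#, quality dominant seventh sharp nine:
Root: F#
Major 3rd (3rd): A#
Perfect 5th (5th): C#
Minor 7th (7th): E
Augmented 9th (9th): G##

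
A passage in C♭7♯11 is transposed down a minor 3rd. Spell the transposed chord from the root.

Ab, C, Eb, Gb, D

A minor 3rd down from Cb is Ab, so the new chord is Ab dominant seventh sharp eleven.
Ab — root
C — major 3rd
Eb — perfect 5th
Gb — minor 7th
D — augmented 11th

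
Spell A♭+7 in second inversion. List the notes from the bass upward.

A♭+7 = Ab–C–E–Gb; second inversion → fifth (E) lowest.

E Gb Ab C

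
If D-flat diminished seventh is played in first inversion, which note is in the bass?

F-flat

D-flat diminished seventh = D-flat–F-flat–A-double-flat–C-double-flat. First inversion → third in the bass = F-flat.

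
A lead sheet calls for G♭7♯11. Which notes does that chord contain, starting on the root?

G♭  B♭  D♭  F♭  C

G♭7♯11: dominant seventh sharp eleven on G♭.
Root: G♭
Major 3rd (3rd): B♭
Perfect 5th (5th): D♭
Minor 7th (7th): F♭
Augmented 11th (11th): C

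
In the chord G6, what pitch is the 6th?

E

G6 is built on G; its 6th is a major 6th above the root.
A sixth above G uses the letter E, and the major 6th above G is E.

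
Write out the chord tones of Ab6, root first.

Root A♭, quality major sixth:
- root: A♭
- major 3rd: C
- perfect 5th: E♭
- major 6th: F

A♭ C E♭ F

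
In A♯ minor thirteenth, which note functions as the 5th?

E-sharp

Root of A♯ minor thirteenth = A-sharp. The 5th is a perfect 5th: A-sharp up a perfect 5th → E-sharp.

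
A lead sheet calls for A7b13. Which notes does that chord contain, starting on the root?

A  C#  E  G  F

A7b13: dominant seventh flat thirteen on A.
Root: A
Major 3rd (3rd): C#
Perfect 5th (5th): E
Minor 7th (7th): G
Minor 13th (13th): F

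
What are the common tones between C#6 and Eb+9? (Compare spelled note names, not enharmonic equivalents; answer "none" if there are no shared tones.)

none

C#6 = C#, E#, G#, A#.
Eb+9 = Eb, G, B, Db, F.
Shared: none.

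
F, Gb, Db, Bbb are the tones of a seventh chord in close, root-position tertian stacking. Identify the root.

Arranged so that each adjacent pair is a third by letter name: Gb – Bbb – Db – F.
The bottom of that stack, Gb, is the root (this is Gb minor-major seventh).

Gb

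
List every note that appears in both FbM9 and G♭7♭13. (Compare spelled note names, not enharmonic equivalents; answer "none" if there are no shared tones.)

Fb – Gb

FbM9: Fb Ab Cb Eb Gb
G♭7♭13: Gb Bb Db Fb Ebb
Common to both → Fb, Gb.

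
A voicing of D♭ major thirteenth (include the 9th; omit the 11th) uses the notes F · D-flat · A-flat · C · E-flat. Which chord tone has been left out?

D♭ major thirteenth = D-flat, F, A-flat, C, E-flat, B-flat. The voicing lacks the 13th (major 13th), B-flat.

B-flat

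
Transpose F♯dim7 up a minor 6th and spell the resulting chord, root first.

D F Ab Cb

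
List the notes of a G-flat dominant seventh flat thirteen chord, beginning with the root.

G-flat dominant seventh flat thirteen: dominant seventh flat thirteen on G-flat.
- root: G-flat
- major 3rd: B-flat
- perfect 5th: D-flat
- minor 7th: F-flat
- minor 13th: E-double-flat

G-flat, B-flat, D-flat, F-flat, E-double-flat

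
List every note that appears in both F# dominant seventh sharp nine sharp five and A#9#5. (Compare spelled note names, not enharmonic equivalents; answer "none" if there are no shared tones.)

F# dominant seventh sharp nine sharp five = F#, A#, C##, E, G##.
A#9#5 = A#, C##, E##, G#, B#.
Shared: A#, C##.

A# – C##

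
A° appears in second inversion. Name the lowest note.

Eb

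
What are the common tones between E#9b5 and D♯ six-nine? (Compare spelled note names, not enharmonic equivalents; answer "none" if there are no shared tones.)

E#9b5: E# G## B D# F##
D♯ six-nine: D# F## A# B# E#
Common to both → E#, D#, F##.

E# – D# – F##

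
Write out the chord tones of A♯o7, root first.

A♯o7: diminished seventh on A♯.
Root: A♯
Minor 3rd (3rd): C♯
Diminished 5th (5th): E
Diminished 7th (7th): G

A♯ – C♯ – E – G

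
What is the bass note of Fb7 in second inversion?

Fb7 in root position is Fb–Ab–Cb–Ebb.
Second inversion places the fifth in the bass, which is Cb.

Cb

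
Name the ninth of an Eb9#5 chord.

F

Root of Eb9#5 = E♭. The 9th is a major 9th: E♭ up a major 9th → F.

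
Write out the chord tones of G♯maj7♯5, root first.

G# B# D## F##

G♯maj7♯5: augmented major seventh on G#.
- root: G#
- major 3rd: B#
- augmented 5th: D##
- major 7th: F##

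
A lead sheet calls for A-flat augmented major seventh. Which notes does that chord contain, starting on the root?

A♭ – C – E – G

A-flat augmented major seventh: augmented major seventh on A♭.
A♭ — root
C — major 3rd
E — augmented 5th
G — major 7th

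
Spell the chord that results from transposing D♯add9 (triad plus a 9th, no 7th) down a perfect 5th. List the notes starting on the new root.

A perfect 5th down from D# is G#, so the new chord is G# added-ninth.
G# — root
B# — major 3rd
D# — perfect 5th
A# — major 9th

G#, B#, D#, A#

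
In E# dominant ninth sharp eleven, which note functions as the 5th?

B♯

Root of E# dominant ninth sharp eleven = E♯. The 5th is a perfect 5th: E♯ up a perfect 5th → B♯.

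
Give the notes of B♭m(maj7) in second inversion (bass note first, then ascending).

F, A, B♭, D♭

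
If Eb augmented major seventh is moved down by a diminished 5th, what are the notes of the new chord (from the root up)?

E♭ down a diminished 5th → A. New chord: A augmented major seventh.
root → A
3rd (major 3rd) → C♯
5th (augmented 5th) → E♯
7th (major 7th) → G♯

A  C♯  E♯  G♯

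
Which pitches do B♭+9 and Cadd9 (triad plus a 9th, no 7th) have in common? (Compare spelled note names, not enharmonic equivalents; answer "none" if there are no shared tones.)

B♭+9 = B♭, D, F♯, A♭, C.
Cadd9 = C, E, G, D.
Shared: D, C.

D, C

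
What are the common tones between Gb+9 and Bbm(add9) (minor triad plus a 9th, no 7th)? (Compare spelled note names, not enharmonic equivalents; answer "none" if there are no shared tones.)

Gb+9 = G♭, B♭, D, F♭, A♭.
Bbm(add9) = B♭, D♭, F, C.
Shared: B♭.

B♭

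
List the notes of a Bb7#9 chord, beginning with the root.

Bb – D – F – Ab – C#

Root Bb, quality dominant seventh sharp nine:
- root: Bb
- major 3rd: D
- perfect 5th: F
- minor 7th: Ab
- augmented 9th: C#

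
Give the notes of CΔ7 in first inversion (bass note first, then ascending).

CΔ7 = C–E–G–B; first inversion → third (E) lowest.

E  G  B  C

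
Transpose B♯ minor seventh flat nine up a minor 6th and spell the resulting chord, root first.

G#, B, D#, F#, A

B# up a minor 6th → G#. New chord: G# minor seventh flat nine.
G# — root
B — minor 3rd
D# — perfect 5th
F# — minor 7th
A — minor 9th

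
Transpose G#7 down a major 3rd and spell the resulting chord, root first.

Transposed root: G# → E (major 3rd down). So we spell E dominant seventh:
- root: E
- major 3rd: G#
- perfect 5th: B
- minor 7th: D

E G# B D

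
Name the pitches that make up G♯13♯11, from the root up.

G♯13♯11: dominant thirteenth sharp eleven on G#.
root → G#
3rd (major 3rd) → B#
5th (perfect 5th) → D#
7th (minor 7th) → F#
9th (major 9th) → A#
11th (augmented 11th) → C##
13th (major 13th) → E#

G#, B#, D#, F#, A#, C##, E#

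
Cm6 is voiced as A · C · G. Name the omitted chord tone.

The full Cm6 chord is C, E♭, G, A.
Comparing with the voicing, the minor 3rd (3rd) — E♭ — is absent.

E♭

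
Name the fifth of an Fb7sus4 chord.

Root of Fb7sus4 = Fb. The 5th is a perfect 5th: Fb up a perfect 5th → Cb.

Cb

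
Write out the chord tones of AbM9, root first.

A♭, C, E♭, G, B♭

AbM9: major ninth on A♭.
A♭ — root
C — major 3rd
E♭ — perfect 5th
G — major 7th
B♭ — major 9th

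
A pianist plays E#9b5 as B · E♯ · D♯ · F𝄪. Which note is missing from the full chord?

G𝄪

The full E#9b5 chord is E♯, G𝄪, B, D♯, F𝄪.
Comparing with the voicing, the major 3rd (3rd) — G𝄪 — is absent.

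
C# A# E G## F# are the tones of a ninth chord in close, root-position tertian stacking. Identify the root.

Arranged so that each adjacent pair is a third by letter name: F# – A# – C# – E – G##.
The bottom of that stack, F#, is the root (this is F# dominant seventh sharp nine).

F#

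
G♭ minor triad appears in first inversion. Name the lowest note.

G♭ minor triad in root position is G-flat–B-double-flat–D-flat.
First inversion places the third in the bass, which is B-double-flat.

B-double-flat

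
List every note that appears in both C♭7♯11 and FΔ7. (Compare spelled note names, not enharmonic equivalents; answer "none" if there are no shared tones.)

C♭7♯11: Cb Eb Gb Bbb F
FΔ7: F A C E
Common to both → F.

F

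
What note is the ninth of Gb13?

Root of Gb13 = Gb. The 9th is a major 9th: Gb up a major 9th → Ab.

Ab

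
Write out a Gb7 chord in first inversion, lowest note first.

In root position, Gb7 is G♭–B♭–D♭–F♭.
First inversion puts the third (B♭) in the bass.

B♭, D♭, F♭, G♭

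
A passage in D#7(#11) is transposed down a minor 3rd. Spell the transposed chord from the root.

B#, D##, F##, A#, E##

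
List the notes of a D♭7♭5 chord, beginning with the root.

Db, F, Abb, Cb

D♭7♭5: dominant seventh flat five on Db.
Db — root
F — major 3rd
Abb — diminished 5th
Cb — minor 7th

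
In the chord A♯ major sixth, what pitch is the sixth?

F-double-sharp

A♯ major sixth is built on A-sharp; its 6th is a major 6th above the root.
A sixth above A uses the letter F, and the major 6th above A-sharp is F-double-sharp.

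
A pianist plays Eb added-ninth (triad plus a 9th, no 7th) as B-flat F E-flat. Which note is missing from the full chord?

The full Eb added-ninth chord is E-flat, G, B-flat, F.
Comparing with the voicing, the major 3rd (3rd) — G — is absent.

G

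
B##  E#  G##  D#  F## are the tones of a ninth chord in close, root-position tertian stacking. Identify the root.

E#

Stacking in thirds gives E# – G## – B## – D# – F##, so E# is the root — E# dominant ninth sharp five.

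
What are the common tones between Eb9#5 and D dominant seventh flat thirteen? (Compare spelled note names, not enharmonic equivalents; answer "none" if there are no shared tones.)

none

Eb9#5: Eb G B Db F
D dominant seventh flat thirteen: D F# A C Bb
Common to both → none.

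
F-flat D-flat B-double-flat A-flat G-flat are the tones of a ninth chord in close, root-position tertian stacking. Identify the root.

G-flat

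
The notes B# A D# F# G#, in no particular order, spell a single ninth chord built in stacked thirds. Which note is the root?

G#

Arranged so that each adjacent pair is a third by letter name: G# – B# – D# – F# – A.
The bottom of that stack, G#, is the root (this is G# dominant seventh flat nine).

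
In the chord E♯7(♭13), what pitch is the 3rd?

G𝄪

E♯7(♭13) is built on E♯; its 3rd is a major 3rd above the root.
A third above E uses the letter G, and the major 3rd above E♯ is G𝄪.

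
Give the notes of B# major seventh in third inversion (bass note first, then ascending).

A𝄪 – B♯ – D𝄪 – F𝄪

In root position, B# major seventh is B♯–D𝄪–F𝄪–A𝄪.
Third inversion puts the seventh (A𝄪) in the bass.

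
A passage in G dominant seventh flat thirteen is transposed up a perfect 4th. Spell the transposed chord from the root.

C, E, G, B-flat, A-flat

A perfect 4th up from G is C, so the new chord is C dominant seventh flat thirteen.
- root: C
- major 3rd: E
- perfect 5th: G
- minor 7th: B-flat
- minor 13th: A-flat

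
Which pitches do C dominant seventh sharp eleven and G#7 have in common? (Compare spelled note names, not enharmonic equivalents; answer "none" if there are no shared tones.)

F#

C dominant seventh sharp eleven: C E G Bb F#
G#7: G# B# D# F#
Common to both → F#.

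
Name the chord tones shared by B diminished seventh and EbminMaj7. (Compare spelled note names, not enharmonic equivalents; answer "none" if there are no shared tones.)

B diminished seventh: B D F A♭
EbminMaj7: E♭ G♭ B♭ D
Common to both → D.

D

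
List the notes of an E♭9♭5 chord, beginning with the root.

E♭9♭5 is a dominant ninth flat five built on Eb.
Eb — root
G — major 3rd
Bbb — diminished 5th
Db — minor 7th
F — major 9th

Eb – G – Bbb – Db – F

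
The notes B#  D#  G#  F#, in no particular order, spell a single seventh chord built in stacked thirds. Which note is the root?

Stacking in thirds gives G# – B# – D# – F#, so G# is the root — G# dominant seventh.

G#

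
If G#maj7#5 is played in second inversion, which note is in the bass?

D𝄪

G#maj7#5 = G♯–B♯–D𝄪–F𝄪. Second inversion → fifth in the bass = D𝄪.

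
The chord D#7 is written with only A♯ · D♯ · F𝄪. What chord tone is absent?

C♯

The full D#7 chord is D♯, F𝄪, A♯, C♯.
Comparing with the voicing, the minor 7th (7th) — C♯ — is absent.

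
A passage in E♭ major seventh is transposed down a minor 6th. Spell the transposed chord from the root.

G  B  D  F-sharp

Transposed root: E-flat → G (minor 6th down). So we spell G major seventh:
- root: G
- major 3rd: B
- perfect 5th: D
- major 7th: F-sharp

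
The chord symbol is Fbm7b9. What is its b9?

Fbm7b9 is built on Fb; its 9th is a minor 9th above the root.
A second above F uses the letter G, and the minor 9th above Fb is Gbb.

Gbb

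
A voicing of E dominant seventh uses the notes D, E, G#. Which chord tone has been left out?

B

E dominant seventh = E, G#, B, D. The voicing lacks the 5th (perfect 5th), B.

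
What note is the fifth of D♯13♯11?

A#

D♯13♯11 is built on D#; its 5th is a perfect 5th above the root.
A fifth above D uses the letter A, and the perfect 5th above D# is A#.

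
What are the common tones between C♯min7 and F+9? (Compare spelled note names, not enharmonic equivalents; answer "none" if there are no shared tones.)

C#

C♯min7: C# E G# B
F+9: F A C# Eb G
Common to both → C#.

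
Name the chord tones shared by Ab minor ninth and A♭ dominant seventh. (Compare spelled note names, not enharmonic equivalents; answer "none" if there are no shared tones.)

Ab minor ninth = A-flat, C-flat, E-flat, G-flat, B-flat.
A♭ dominant seventh = A-flat, C, E-flat, G-flat.
Shared: A-flat, E-flat, G-flat.

A-flat  E-flat  G-flat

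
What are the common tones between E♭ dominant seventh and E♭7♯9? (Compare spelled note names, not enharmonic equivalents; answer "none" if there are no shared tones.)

E♭ dominant seventh = Eb, G, Bb, Db.
E♭7♯9 = Eb, G, Bb, Db, F#.
Shared: Eb, G, Bb, Db.

Eb – G – Bb – Db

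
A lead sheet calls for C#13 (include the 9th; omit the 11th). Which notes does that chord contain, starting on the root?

C#  E#  G#  B  D#  A#

C#13 is a dominant thirteenth built on C#.
Root: C#
Major 3rd (3rd): E#
Perfect 5th (5th): G#
Minor 7th (7th): B
Major 9th (9th): D#
Major 13th (13th): A#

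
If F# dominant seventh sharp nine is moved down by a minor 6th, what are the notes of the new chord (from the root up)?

F# down a minor 6th → A#. New chord: A# dominant seventh sharp nine.
- root: A#
- major 3rd: C##
- perfect 5th: E#
- minor 7th: G#
- augmented 9th: B##

A#, C##, E#, G#, B##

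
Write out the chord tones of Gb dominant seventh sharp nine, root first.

Gb Bb Db Fb A

Root Gb, quality dominant seventh sharp nine:
Root: Gb
Major 3rd (3rd): Bb
Perfect 5th (5th): Db
Minor 7th (7th): Fb
Augmented 9th (9th): A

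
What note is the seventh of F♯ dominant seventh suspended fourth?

F♯ dominant seventh suspended fourth is built on F#; its 7th is a minor 7th above the root.
A seventh above F uses the letter E, and the minor 7th above F# is E.

E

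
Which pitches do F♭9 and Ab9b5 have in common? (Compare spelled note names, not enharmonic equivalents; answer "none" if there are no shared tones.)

F♭9: Fb Ab Cb Ebb Gb
Ab9b5: Ab C Ebb Gb Bb
Common to both → Ab, Ebb, Gb.

Ab, Ebb, Gb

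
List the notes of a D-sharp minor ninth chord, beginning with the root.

D-sharp, F-sharp, A-sharp, C-sharp, E-sharp

D-sharp minor ninth: minor ninth on D-sharp.
root → D-sharp
3rd (minor 3rd) → F-sharp
5th (perfect 5th) → A-sharp
7th (minor 7th) → C-sharp
9th (major 9th) → E-sharp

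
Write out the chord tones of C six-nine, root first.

C, E, G, A, D

C six-nine: six-nine on C.
- root: C
- major 3rd: E
- perfect 5th: G
- major 6th: A
- major 9th: D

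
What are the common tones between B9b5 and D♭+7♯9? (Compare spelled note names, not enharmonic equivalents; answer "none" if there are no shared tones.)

B9b5: B D# F A C#
D♭+7♯9: Db F A Cb E
Common to both → F, A.

F, A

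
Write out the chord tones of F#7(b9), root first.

F#7(b9) is a dominant seventh flat nine built on F♯.
- root: F♯
- major 3rd: A♯
- perfect 5th: C♯
- minor 7th: E
- minor 9th: G

F♯ A♯ C♯ E G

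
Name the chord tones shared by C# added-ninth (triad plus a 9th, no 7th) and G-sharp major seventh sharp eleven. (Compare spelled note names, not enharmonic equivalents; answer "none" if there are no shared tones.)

G-sharp, D-sharp

C# added-ninth: C-sharp E-sharp G-sharp D-sharp
G-sharp major seventh sharp eleven: G-sharp B-sharp D-sharp F-double-sharp C-double-sharp
Common to both → G-sharp, D-sharp.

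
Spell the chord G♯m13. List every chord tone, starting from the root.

G♯ – B – D♯ – F♯ – A♯ – C♯ – E♯

G♯m13 is a minor thirteenth built on G♯.
Root: G♯
Minor 3rd (3rd): B
Perfect 5th (5th): D♯
Minor 7th (7th): F♯
Major 9th (9th): A♯
Perfect 11th (11th): C♯
Major 13th (13th): E♯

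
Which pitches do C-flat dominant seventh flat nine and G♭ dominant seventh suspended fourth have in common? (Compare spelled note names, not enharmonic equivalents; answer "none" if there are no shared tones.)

C-flat dominant seventh flat nine: C-flat E-flat G-flat B-double-flat D-double-flat
G♭ dominant seventh suspended fourth: G-flat C-flat D-flat F-flat
Common to both → C-flat, G-flat.

C-flat, G-flat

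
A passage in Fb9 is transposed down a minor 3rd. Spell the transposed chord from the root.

Db – F – Ab – Cb – Eb

Fb down a minor 3rd → Db. New chord: Db dominant ninth.
Db — root
F — major 3rd
Ab — perfect 5th
Cb — minor 7th
Eb — major 9th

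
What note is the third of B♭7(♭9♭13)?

B♭7(♭9♭13) is built on B♭; its 3rd is a major 3rd above the root.
A third above B uses the letter D, and the major 3rd above B♭ is D.

D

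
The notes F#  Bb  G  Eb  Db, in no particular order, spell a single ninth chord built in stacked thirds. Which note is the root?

Eb

Stacking in thirds gives Eb – G – Bb – Db – F#, so Eb is the root — Eb dominant seventh sharp nine.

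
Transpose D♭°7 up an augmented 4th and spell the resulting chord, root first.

G – Bb – Db – Fb

Transposed root: Db → G (augmented 4th up). So we spell G diminished seventh:
root → G
3rd (minor 3rd) → Bb
5th (diminished 5th) → Db
7th (diminished 7th) → Fb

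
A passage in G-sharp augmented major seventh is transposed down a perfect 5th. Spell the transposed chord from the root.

C-sharp E-sharp G-double-sharp B-sharp

Transposed root: G-sharp → C-sharp (perfect 5th down). So we spell C-sharp augmented major seventh:
C-sharp — root
E-sharp — major 3rd
G-double-sharp — augmented 5th
B-sharp — major 7th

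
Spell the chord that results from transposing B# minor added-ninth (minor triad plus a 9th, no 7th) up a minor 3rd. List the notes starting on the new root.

D#, F#, A#, E#

Transposed root: B# → D# (minor 3rd up). So we spell D# minor added-ninth:
Root: D#
Minor 3rd (3rd): F#
Perfect 5th (5th): A#
Major 9th (9th): E#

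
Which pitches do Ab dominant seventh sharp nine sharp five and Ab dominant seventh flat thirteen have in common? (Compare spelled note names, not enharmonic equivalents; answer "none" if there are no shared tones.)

Ab dominant seventh sharp nine sharp five = A-flat, C, E, G-flat, B.
Ab dominant seventh flat thirteen = A-flat, C, E-flat, G-flat, F-flat.
Shared: A-flat, C, G-flat.

A-flat – C – G-flat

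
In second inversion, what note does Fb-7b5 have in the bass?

Cbb

Fb-7b5 in root position is Fb–Abb–Cbb–Ebb.
Second inversion places the fifth in the bass, which is Cbb.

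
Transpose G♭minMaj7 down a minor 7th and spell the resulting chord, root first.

A minor 7th down from G♭ is A♭, so the new chord is A♭ minor-major seventh.
- root: A♭
- minor 3rd: C♭
- perfect 5th: E♭
- major 7th: G

A♭, C♭, E♭, G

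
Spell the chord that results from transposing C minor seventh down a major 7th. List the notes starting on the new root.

Db, Fb, Ab, Cb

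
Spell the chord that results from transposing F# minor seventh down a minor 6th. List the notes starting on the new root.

F-sharp down a minor 6th → A-sharp. New chord: A-sharp minor seventh.
A-sharp — root
C-sharp — minor 3rd
E-sharp — perfect 5th
G-sharp — minor 7th

A-sharp C-sharp E-sharp G-sharp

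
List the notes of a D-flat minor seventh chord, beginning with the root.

D-flat minor seventh is a minor seventh built on D-flat.
root → D-flat
3rd (minor 3rd) → F-flat
5th (perfect 5th) → A-flat
7th (minor 7th) → C-flat

D-flat, F-flat, A-flat, C-flat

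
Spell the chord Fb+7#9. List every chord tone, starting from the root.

Fb+7#9 is a dominant seventh sharp nine sharp five built on F♭.
Root: F♭
Major 3rd (3rd): A♭
Augmented 5th (5th): C
Minor 7th (7th): E𝄫
Augmented 9th (9th): G

F♭ – A♭ – C – E𝄫 – G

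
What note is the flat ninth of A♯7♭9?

Root of A♯7♭9 = A#. The 9th is a minor 9th: A# up a minor 9th → B.

B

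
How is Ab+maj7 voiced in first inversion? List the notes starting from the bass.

Ab+maj7 = Ab–C–E–G; first inversion → third (C) lowest.

C E G Ab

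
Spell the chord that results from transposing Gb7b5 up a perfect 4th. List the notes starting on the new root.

Transposed root: G♭ → C♭ (perfect 4th up). So we spell C♭ dominant seventh flat five:
- root: C♭
- major 3rd: E♭
- diminished 5th: G𝄫
- minor 7th: B𝄫

C♭, E♭, G𝄫, B𝄫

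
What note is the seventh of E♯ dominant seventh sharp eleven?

Root of E♯ dominant seventh sharp eleven = E♯. The 7th is a minor 7th: E♯ up a minor 7th → D♯.

D♯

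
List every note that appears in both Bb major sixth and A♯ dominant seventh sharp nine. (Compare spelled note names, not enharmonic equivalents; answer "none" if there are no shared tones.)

Bb major sixth = B-flat, D, F, G.
A♯ dominant seventh sharp nine = A-sharp, C-double-sharp, E-sharp, G-sharp, B-double-sharp.
Shared: none.

none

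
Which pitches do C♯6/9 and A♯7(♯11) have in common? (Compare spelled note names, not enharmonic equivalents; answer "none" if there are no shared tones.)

C♯6/9 = C#, E#, G#, A#, D#.
A♯7(♯11) = A#, C##, E#, G#, D##.
Shared: E#, G#, A#.

E# G# A#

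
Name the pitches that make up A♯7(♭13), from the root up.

Root A♯, quality dominant seventh flat thirteen:
- root: A♯
- major 3rd: C𝄪
- perfect 5th: E♯
- minor 7th: G♯
- minor 13th: F♯

A♯, C𝄪, E♯, G♯, F♯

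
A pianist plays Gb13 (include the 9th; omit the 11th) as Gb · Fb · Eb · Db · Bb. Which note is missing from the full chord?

Ab

The full Gb13 chord is Gb, Bb, Db, Fb, Ab, Eb.
Comparing with the voicing, the major 9th (9th) — Ab — is absent.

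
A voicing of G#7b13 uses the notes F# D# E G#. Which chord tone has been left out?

B#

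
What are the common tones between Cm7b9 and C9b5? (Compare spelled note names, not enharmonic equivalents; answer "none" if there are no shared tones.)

C, Bb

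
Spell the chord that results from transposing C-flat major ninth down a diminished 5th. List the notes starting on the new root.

Transposed root: C-flat → F (diminished 5th down). So we spell F major ninth:
root → F
3rd (major 3rd) → A
5th (perfect 5th) → C
7th (major 7th) → E
9th (major 9th) → G

F, A, C, E, G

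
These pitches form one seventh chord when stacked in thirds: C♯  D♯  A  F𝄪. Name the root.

D♯

Arranged so that each adjacent pair is a third by letter name: D♯ – F𝄪 – A – C♯.
The bottom of that stack, D♯, is the root (this is D♯ dominant seventh flat five).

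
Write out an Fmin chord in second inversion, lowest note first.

In root position, Fmin is F–Ab–C.
Second inversion puts the fifth (C) in the bass.

C – F – Ab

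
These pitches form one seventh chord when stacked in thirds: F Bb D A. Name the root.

Bb

Arranged so that each adjacent pair is a third by letter name: Bb – D – F – A.
The bottom of that stack, Bb, is the root (this is Bb major seventh).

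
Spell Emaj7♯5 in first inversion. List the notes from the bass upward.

G# B# D# E

Emaj7♯5 = E–G#–B#–D#; first inversion → third (G#) lowest.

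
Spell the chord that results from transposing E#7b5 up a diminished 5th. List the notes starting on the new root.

E# up a diminished 5th → B. New chord: B dominant seventh flat five.
Root: B
Major 3rd (3rd): D#
Diminished 5th (5th): F
Minor 7th (7th): A

B  D#  F  A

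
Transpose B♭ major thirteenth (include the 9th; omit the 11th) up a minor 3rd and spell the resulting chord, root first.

A minor 3rd up from Bb is Db, so the new chord is Db major thirteenth.
Db — root
F — major 3rd
Ab — perfect 5th
C — major 7th
Eb — major 9th
Bb — major 13th

Db F Ab C Eb Bb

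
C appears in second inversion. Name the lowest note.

G

C = C–E–G. Second inversion → fifth in the bass = G.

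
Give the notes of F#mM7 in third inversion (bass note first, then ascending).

E♯, F♯, A, C♯

F#mM7 = F♯–A–C♯–E♯; third inversion → seventh (E♯) lowest.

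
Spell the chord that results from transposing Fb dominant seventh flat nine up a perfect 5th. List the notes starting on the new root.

A perfect 5th up from Fb is Cb, so the new chord is Cb dominant seventh flat nine.
root → Cb
3rd (major 3rd) → Eb
5th (perfect 5th) → Gb
7th (minor 7th) → Bbb
9th (minor 9th) → Dbb

Cb, Eb, Gb, Bbb, Dbb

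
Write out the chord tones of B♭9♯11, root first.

B♭9♯11 is a dominant ninth sharp eleven built on Bb.
Bb — root
D — major 3rd
F — perfect 5th
Ab — minor 7th
C — major 9th
E — augmented 11th

Bb  D  F  Ab  C  E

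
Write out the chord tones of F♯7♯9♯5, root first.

F#, A#, C##, E, G##

Root F#, quality dominant seventh sharp nine sharp five:
Root: F#
Major 3rd (3rd): A#
Augmented 5th (5th): C##
Minor 7th (7th): E
Augmented 9th (9th): G##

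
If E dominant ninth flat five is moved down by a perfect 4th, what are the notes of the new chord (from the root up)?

B  D-sharp  F  A  C-sharp

E down a perfect 4th → B. New chord: B dominant ninth flat five.
Root: B
Major 3rd (3rd): D-sharp
Diminished 5th (5th): F
Minor 7th (7th): A
Major 9th (9th): C-sharp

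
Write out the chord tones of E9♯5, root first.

E9♯5: dominant ninth sharp five on E.
root → E
3rd (major 3rd) → G♯
5th (augmented 5th) → B♯
7th (minor 7th) → D
9th (major 9th) → F♯

E, G♯, B♯, D, F♯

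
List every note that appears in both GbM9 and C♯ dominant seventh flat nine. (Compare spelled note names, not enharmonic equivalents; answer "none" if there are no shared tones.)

none

GbM9: G♭ B♭ D♭ F A♭
C♯ dominant seventh flat nine: C♯ E♯ G♯ B D
Common to both → none.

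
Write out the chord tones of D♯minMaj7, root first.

D#, F#, A#, C##

Root D#, quality minor-major seventh:
Root: D#
Minor 3rd (3rd): F#
Perfect 5th (5th): A#
Major 7th (7th): C##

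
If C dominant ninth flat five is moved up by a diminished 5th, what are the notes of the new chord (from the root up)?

C up a diminished 5th → G-flat. New chord: G-flat dominant ninth flat five.
root → G-flat
3rd (major 3rd) → B-flat
5th (diminished 5th) → D-double-flat
7th (minor 7th) → F-flat
9th (major 9th) → A-flat

G-flat, B-flat, D-double-flat, F-flat, A-flat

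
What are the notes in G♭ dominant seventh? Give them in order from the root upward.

G-flat, B-flat, D-flat, F-flat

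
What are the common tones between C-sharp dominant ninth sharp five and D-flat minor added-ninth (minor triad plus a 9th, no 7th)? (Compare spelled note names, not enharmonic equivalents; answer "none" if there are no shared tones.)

none

C-sharp dominant ninth sharp five = C#, E#, G##, B, D#.
D-flat minor added-ninth = Db, Fb, Ab, Eb.
Shared: none.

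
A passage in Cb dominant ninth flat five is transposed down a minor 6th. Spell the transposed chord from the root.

A minor 6th down from C♭ is E♭, so the new chord is E♭ dominant ninth flat five.
root → E♭
3rd (major 3rd) → G
5th (diminished 5th) → B𝄫
7th (minor 7th) → D♭
9th (major 9th) → F

E♭ G B𝄫 D♭ F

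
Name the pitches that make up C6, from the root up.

C  E  G  A

C6: major sixth on C.
- root: C
- major 3rd: E
- perfect 5th: G
- major 6th: A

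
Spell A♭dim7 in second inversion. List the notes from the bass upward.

Ebb, Gbb, Ab, Cb

A♭dim7 = Ab–Cb–Ebb–Gbb; second inversion → fifth (Ebb) lowest.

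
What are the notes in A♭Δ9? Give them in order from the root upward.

Root A♭, quality major ninth:
- root: A♭
- major 3rd: C
- perfect 5th: E♭
- major 7th: G
- major 9th: B♭

A♭, C, E♭, G, B♭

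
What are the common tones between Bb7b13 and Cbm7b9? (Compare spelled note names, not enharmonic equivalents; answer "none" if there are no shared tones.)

Gb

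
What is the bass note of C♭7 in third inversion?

C♭7 = Cb–Eb–Gb–Bbb. Third inversion → seventh in the bass = Bbb.

Bbb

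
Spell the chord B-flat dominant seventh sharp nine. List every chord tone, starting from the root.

Root B-flat, quality dominant seventh sharp nine:
- root: B-flat
- major 3rd: D
- perfect 5th: F
- minor 7th: A-flat
- augmented 9th: C-sharp

B-flat – D – F – A-flat – C-sharp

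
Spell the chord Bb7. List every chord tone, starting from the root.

Bb, D, F, Ab

Root Bb, quality dominant seventh:
root → Bb
3rd (major 3rd) → D
5th (perfect 5th) → F
7th (minor 7th) → Ab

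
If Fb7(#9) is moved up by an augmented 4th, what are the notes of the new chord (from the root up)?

Transposed root: Fb → Bb (augmented 4th up). So we spell Bb dominant seventh sharp nine:
Bb — root
D — major 3rd
F — perfect 5th
Ab — minor 7th
C# — augmented 9th

Bb D F Ab C#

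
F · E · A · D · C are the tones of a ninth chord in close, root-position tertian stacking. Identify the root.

D

Stacking in thirds gives D – F – A – C – E, so D is the root — D minor ninth.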